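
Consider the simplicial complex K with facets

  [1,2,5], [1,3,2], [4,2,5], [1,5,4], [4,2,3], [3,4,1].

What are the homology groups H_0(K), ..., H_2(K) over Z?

H_0 = Z,  H_1 = 0,  H_2 = Z.

Take the total order 1 < 2 < 3 < 4 < 5 on the vertex set. Then K (dimension 2) consists of the simplices:

  0-simplices (5): [1], [2], [3], [4], [5]
  1-simplices (9): [1,2], [1,3], [1,4], [1,5], [2,3], [2,4], [2,5], [3,4], [4,5]
  2-simplices (6): [1,2,3], [1,2,5], [1,3,4], [1,4,5], [2,3,4], [2,4,5]

giving chain groups C_0 ≅ Z^5, C_1 ≅ Z^9, C_2 ≅ Z^6.

Boundary ∂_1: C_1 → C_0 maps an edge to its endpoints' difference, ∂[p,q] = q − p.
As a 5×9 matrix over Z this has rank 4, with invariant factors (1,1,1,1).

The boundary map ∂_2: C_2 → C_1 maps a triangle to the signed sum of its edges. For instance
  ∂[2,3,4] = [3,4] − [2,4] + [2,3],
  ∂[1,3,4] = [3,4] − [1,4] + [1,3].
As a 9×6 matrix over Z this has rank 5, with invariant factors (1,1,1,1,1).

Now H_k = ker ∂_k / im ∂_{k+1}, so:

  H_0: rank C_0 − rank ∂_1 = 5 − 4 = 1, and the invariant factors of ∂_1 are all 1, so H_0 ≅ Z.
  H_1: rank ker ∂_1 − rank ∂_2 = (9 − 4) − 5 = 0, and the invariant factors of ∂_2 are all 1, so H_1 ≅ 0.
  H_2: rank ker ∂_2 − rank ∂_3 = (6 − 5) − 0 = 1, and there is no ∂_3, so H_2 ≅ Z.

(K is a triangulation of the 2-sphere S^2.)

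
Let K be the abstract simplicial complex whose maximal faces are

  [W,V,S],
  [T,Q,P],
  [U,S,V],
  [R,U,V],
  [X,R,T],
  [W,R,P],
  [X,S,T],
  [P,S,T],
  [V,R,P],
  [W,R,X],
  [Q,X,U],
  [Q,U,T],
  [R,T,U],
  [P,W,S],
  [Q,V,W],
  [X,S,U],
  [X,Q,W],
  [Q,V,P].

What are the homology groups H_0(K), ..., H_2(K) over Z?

K has 9 vertices, 27 edges, 18 triangles.
rank ∂_0 = 0, rank ∂_1 = 8 ⇒ b_0 = 9 − 0 − 8 = 1; all invariant factors of ∂_1 are 1 so no torsion. So H_0 ≅ Z.
rank ∂_1 = 8, rank ∂_2 = 18 ⇒ b_1 = 27 − 8 − 18 = 1; ∂_2 has invariant factor(s) [2] giving torsion. So H_1 ≅ Z ⊕ Z/2Z.
rank ∂_2 = 18, rank ∂_3 = 0 ⇒ b_2 = 18 − 18 − 0 = 0. So H_2 ≅ 0.

H_0 ≅ Z,  H_1 ≅ Z ⊕ Z/2Z,  H_2 = 0.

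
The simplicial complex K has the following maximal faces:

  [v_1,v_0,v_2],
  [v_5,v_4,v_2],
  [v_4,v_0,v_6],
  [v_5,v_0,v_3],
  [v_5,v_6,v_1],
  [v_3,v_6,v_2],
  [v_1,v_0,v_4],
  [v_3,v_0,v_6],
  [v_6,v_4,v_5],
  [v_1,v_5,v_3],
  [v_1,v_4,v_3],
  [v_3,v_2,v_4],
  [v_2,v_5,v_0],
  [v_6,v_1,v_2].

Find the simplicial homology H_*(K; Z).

H_0 = Z,  H_1 = Z^2,  H_2 = Z.

We work with the vertex ordering v_0 < v_1 < v_2 < v_3 < v_4 < v_5 < v_6. The simplices of K, each written with vertices in increasing order, are:

  0-simplices (7): [v_0], [v_1], [v_2], [v_3], [v_4], [v_5], [v_6]
  1-simplices (21): (21 of them)
  2-simplices (14): (14 of them)

giving chain groups C_0 ≅ Z^7, C_1 ≅ Z^21, C_2 ≅ Z^14.

The boundary map ∂_1: C_1 → C_0 is given by ∂[p,q] = [q] − [p].
As a 7×21 matrix over Z this has rank 6, with invariant factors (1,1,1,1,1,1).

∂_2: C_2 → C_1 maps a triangle to the signed sum of its edges. For instance
  ∂[v_0,v_2,v_5] = [v_2,v_5] − [v_0,v_5] + [v_0,v_2],
  ∂[v_1,v_5,v_6] = [v_5,v_6] − [v_1,v_6] + [v_1,v_5].
The 21×14 boundary matrix has rank 13 and Smith normal form diag(1,1,1,1,1,1,1,1,1,1,1,1,1).

Reading off H_k = ker ∂_k / im ∂_{k+1}:

  H_0: rank C_0 − rank ∂_1 = 7 − 6 = 1, and the invariant factors of ∂_1 are all 1, so H_0 ≅ Z.
  H_1: rank ker ∂_1 − rank ∂_2 = (21 − 6) − 13 = 2, and the invariant factors of ∂_2 are all 1, so H_1 ≅ Z^2.
  H_2: rank ker ∂_2 − rank ∂_3 = (14 − 13) − 0 = 1, and there is no ∂_3, so H_2 ≅ Z.

As a check, the Euler characteristic is 7 − 21 + 14 = 0, which agrees with 1 − 2 + 1 = 0.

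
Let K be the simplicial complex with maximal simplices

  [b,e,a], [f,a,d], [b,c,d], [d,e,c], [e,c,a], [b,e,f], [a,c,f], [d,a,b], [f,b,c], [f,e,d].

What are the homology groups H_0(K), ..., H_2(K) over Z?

Take the total order a < b < c < d < e < f on the vertex set. Then K (dimension 2) consists of the simplices:

  0-simplices (6): a, b, c, d, e, f
  1-simplices (15): ab, ac, ad, ae, af, bc, bd, be, bf, cd, ce, cf, de, df, ef
  2-simplices (10): abd, abe, ace, acf, adf, bcd, bcf, bef, cde, def

Hence C_0 ≅ Z^6, C_1 ≅ Z^15, C_2 ≅ Z^10.

The boundary map ∂_1: C_1 → C_0 is given by ∂[p,q] = [q] − [p].
The 6×15 boundary matrix has rank 5 and Smith normal form diag(1,1,1,1,1).

The boundary map ∂_2: C_2 → C_1 sends each 2-simplex [p,q,r] to [q,r] − [p,r] + [p,q]. For instance
  ∂cde = de − ce + cd,
  ∂bef = ef − bf + be.
The 15×10 boundary matrix has rank 10 and Smith normal form diag(1,1,1,1,1,1,1,1,1,2).

Computing H_k = (kernel of ∂_k) / (image of ∂_{k+1}):

  H_0: rank C_0 − rank ∂_1 = 6 − 5 = 1, and the invariant factors of ∂_1 are all 1, so H_0 ≅ Z.
  H_1: rank ker ∂_1 − rank ∂_2 = (15 − 5) − 10 = 0, and ∂_2 has invariant factor 2 > 1, so H_1 ≅ Z/2.
  H_2: rank ker ∂_2 − rank ∂_3 = (10 − 10) − 0 = 0, and there is no ∂_3, so H_2 ≅ 0.

H_0 = Z,  H_1 = Z/2,  H_2 = 0.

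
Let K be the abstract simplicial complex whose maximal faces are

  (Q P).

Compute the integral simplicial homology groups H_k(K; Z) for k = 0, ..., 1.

H_0 = Z,  H_1 = 0.

Fix the vertex order P < Q and write every simplex with vertices in increasing order. Then dim K = 1 and the simplices of K are:

  0-simplices (2): P, Q
  1-simplices (1): PQ

so the chain groups are C_0 ≅ Z^2, C_1 ≅ Z^1.

∂_1: C_1 → C_0 is given by ∂[p,q] = [q] − [p]. For instance
  ∂PQ = Q − P.
The resulting 2×1 matrix has rank 1, and its Smith normal form has invariant factors (1).

From H_k ≅ ker(∂_k) / im(∂_{k+1}) we obtain:

  H_0: rank C_0 − rank ∂_1 = 2 − 1 = 1, and the invariant factors of ∂_1 are all 1, so H_0 = Z.
  H_1: rank ker ∂_1 − rank ∂_2 = (1 − 1) − 0 = 0, and there is no ∂_2, so H_1 = 0.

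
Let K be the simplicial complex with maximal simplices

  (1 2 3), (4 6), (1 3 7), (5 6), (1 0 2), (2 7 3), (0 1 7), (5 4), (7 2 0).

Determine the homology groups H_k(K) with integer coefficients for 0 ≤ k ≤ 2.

H_0 = Z^2,  H_1 = Z,  H_2 = Z.

We work with the vertex ordering 0 < 1 < 2 < 3 < 4 < 5 < 6 < 7. The simplices of K, each written with vertices in increasing order, are:

  0-simplices (8): [0], [1], [2], [3], [4], [5], [6], [7]
  1-simplices (12): [0,1], [0,2], [0,7], [1,2], [1,3], [1,7], [2,3], [2,7], [3,7], [4,5], [4,6], [5,6]
  2-simplices (6): [0,1,2], [0,1,7], [0,2,7], [1,2,3], [1,3,7], [2,3,7]

so the chain groups are C_0 ≅ Z^8, C_1 ≅ Z^12, C_2 ≅ Z^6.

Boundary ∂_1: C_1 → C_0 sends each edge [p,q] (with p < q) to q − p. For instance
  ∂[3,7] = [7] − [3].
The 8×12 boundary matrix has rank 6 and Smith normal form diag(1,1,1,1,1,1).

Boundary ∂_2: C_2 → C_1 sends each 2-simplex [p,q,r] to [q,r] − [p,r] + [p,q]. For instance
  ∂[1,3,7] = [3,7] − [1,7] + [1,3],
  ∂[2,3,7] = [3,7] − [2,7] + [2,3].
The resulting 12×6 matrix has rank 5, and its Smith normal form has invariant factors (1,1,1,1,1).

Reading off H_k = ker ∂_k / im ∂_{k+1}:

  H_0: rank C_0 − rank ∂_1 = 8 − 6 = 2, and the invariant factors of ∂_1 are all 1, so H_0 ≅ Z^2.
  H_1: rank ker ∂_1 − rank ∂_2 = (12 − 6) − 5 = 1, and the invariant factors of ∂_2 are all 1, so H_1 ≅ Z.
  H_2: rank ker ∂_2 − rank ∂_3 = (6 − 5) − 0 = 1, and there is no ∂_3, so H_2 ≅ Z.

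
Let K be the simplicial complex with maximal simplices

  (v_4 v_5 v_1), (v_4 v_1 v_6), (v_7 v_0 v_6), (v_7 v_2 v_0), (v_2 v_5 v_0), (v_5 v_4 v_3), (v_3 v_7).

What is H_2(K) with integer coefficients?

Take the total order v_0 < v_1 < v_2 < v_3 < v_4 < v_5 < v_6 < v_7 on the vertex set. Then K (dimension 2) consists of the simplices:

  0-simplices (8): [v_0], [v_1], [v_2], [v_3], [v_4], [v_5], [v_6], [v_7]
  1-simplices (15): (15 of them)
  2-simplices (6): [v_0,v_2,v_5], [v_0,v_2,v_7], [v_0,v_6,v_7], [v_1,v_4,v_5], [v_1,v_4,v_6], [v_3,v_4,v_5]

giving chain groups C_0 ≅ Z^8, C_1 ≅ Z^15, C_2 ≅ Z^6.

The boundary map ∂_1: C_1 → C_0 maps an edge to its endpoints' difference, ∂[p,q] = q − p. For instance
  ∂[v_0,v_7] = [v_7] − [v_0].
This gives a 8×15 integer matrix of rank 7; reducing to Smith normal form yields diagonal entries (1,1,1,1,1,1,1).

Boundary ∂_2: C_2 → C_1 acts by ∂[p,q,r] = [q,r] − [p,r] + [p,q]. For instance
  ∂[v_0,v_2,v_5] = [v_2,v_5] − [v_0,v_5] + [v_0,v_2],
  ∂[v_0,v_6,v_7] = [v_6,v_7] − [v_0,v_7] + [v_0,v_6].
The resulting 15×6 matrix has rank 6, and its Smith normal form has invariant factors (1,1,1,1,1,1).

Reading off H_k = ker ∂_k / im ∂_{k+1}:

  H_2: rank ker ∂_2 − rank ∂_3 = (6 − 6) − 0 = 0, and there is no ∂_3, so H_2 ≅ 0.

H_2 ≅ 0.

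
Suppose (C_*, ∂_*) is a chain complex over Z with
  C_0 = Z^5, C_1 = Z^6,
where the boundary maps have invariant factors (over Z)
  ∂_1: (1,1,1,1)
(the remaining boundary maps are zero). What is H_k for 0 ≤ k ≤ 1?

H_0 = Z,  H_1 = Z^2.

H_0: b_0 = 5 − 0 − 4 = 1; torsion from ∂_1 factors > 1: none. So H_0 = Z.
H_1: b_1 = 6 − 4 − 0 = 2; torsion from ∂_2 factors > 1: none. So H_1 = Z^2.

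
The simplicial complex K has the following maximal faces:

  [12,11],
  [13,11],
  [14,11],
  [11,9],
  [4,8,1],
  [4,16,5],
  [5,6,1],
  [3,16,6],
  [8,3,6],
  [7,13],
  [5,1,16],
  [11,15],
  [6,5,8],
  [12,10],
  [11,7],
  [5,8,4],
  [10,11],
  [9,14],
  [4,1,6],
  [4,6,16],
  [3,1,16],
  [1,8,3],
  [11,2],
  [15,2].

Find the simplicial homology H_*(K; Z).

K has 16 vertices, 30 edges, 12 triangles.
rank ∂_0 = 0, rank ∂_1 = 14 ⇒ b_0 = 16 − 0 − 14 = 2; all invariant factors of ∂_1 are 1 so no torsion. So H_0 = Z^2.
rank ∂_1 = 14, rank ∂_2 = 12 ⇒ b_1 = 30 − 14 − 12 = 4; ∂_2 has invariant factor(s) [2] giving torsion. So H_1 = Z^4 ⊕ Z/2.
rank ∂_2 = 12, rank ∂_3 = 0 ⇒ b_2 = 12 − 12 − 0 = 0. So H_2 = 0.

H_0 ≅ Z^2,  H_1 ≅ Z^4 ⊕ Z/2,  H_2 = 0.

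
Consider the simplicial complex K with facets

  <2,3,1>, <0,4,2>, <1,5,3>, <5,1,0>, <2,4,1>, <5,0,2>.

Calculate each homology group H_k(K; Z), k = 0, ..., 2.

Take the total order 0 < 1 < 2 < 3 < 4 < 5 on the vertex set. Then K (dimension 2) consists of the simplices:

  0-simplices (6): [0], [1], [2], [3], [4], [5]
  1-simplices (12): [0,1], [0,2], [0,4], [0,5], [1,2], [1,3], [1,4], [1,5], [2,3], [2,4], [2,5], [3,5]
  2-simplices (6): [0,1,5], [0,2,4], [0,2,5], [1,2,3], [1,2,4], [1,3,5]

giving chain groups C_0 ≅ Z^6, C_1 ≅ Z^12, C_2 ≅ Z^6.

Boundary ∂_1: C_1 → C_0 is given by ∂[p,q] = [q] − [p]. For instance
  ∂[0,4] = [4] − [0].
This gives a 6×12 integer matrix of rank 5; reducing to Smith normal form yields diagonal entries (1,1,1,1,1).

Boundary ∂_2: C_2 → C_1 sends each 2-simplex [p,q,r] to [q,r] − [p,r] + [p,q]. For instance
  ∂[1,3,5] = [3,5] − [1,5] + [1,3],
  ∂[0,2,4] = [2,4] − [0,4] + [0,2].
As a 12×6 matrix over Z this has rank 6, with invariant factors (1,1,1,1,1,1).

From H_k ≅ ker(∂_k) / im(∂_{k+1}) we obtain:

  H_0: rank C_0 − rank ∂_1 = 6 − 5 = 1, and the invariant factors of ∂_1 are all 1, so H_0 = Z.
  H_1: rank ker ∂_1 − rank ∂_2 = (12 − 5) − 6 = 1, and the invariant factors of ∂_2 are all 1, so H_1 = Z.
  H_2: rank ker ∂_2 − rank ∂_3 = (6 − 6) − 0 = 0, and there is no ∂_3, so H_2 = 0.

As a check, the Euler characteristic is 6 − 12 + 6 = 0, which agrees with 1 − 1 + 0 = 0.

H_0 ≅ Z,  H_1 ≅ Z,  H_2 = 0.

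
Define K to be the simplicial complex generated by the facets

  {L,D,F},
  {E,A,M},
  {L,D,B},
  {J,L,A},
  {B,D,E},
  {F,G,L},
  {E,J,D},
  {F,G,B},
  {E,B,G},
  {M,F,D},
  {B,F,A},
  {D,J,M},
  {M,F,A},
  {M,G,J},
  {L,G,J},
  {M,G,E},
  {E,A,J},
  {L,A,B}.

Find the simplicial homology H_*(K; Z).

K has 9 vertices, 27 edges, 18 triangles.
rank ∂_0 = 0, rank ∂_1 = 8 ⇒ b_0 = 9 − 0 − 8 = 1; all invariant factors of ∂_1 are 1 so no torsion. So H_0 = Z.
rank ∂_1 = 8, rank ∂_2 = 18 ⇒ b_1 = 27 − 8 − 18 = 1; ∂_2 has invariant factor(s) [2] giving torsion. So H_1 = Z ⊕ Z/2.
rank ∂_2 = 18, rank ∂_3 = 0 ⇒ b_2 = 18 − 18 − 0 = 0. So H_2 = 0.

H_0 ≅ Z,  H_1 ≅ Z ⊕ Z/2,  H_2 = 0.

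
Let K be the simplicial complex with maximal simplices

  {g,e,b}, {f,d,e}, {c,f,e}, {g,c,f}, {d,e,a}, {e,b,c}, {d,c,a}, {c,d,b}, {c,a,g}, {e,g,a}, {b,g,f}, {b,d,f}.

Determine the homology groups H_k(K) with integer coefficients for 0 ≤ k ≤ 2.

Order the vertices as a < b < c < d < e < f < g. Listing each simplex with vertices in this order, K has dimension 2 with simplices:

  0-simplices (7): a, b, c, d, e, f, g
  1-simplices (18): ac, ad, ae, ag, bc, bd, be, bf, bg, cd, ce, cf, cg, de, df, ef, eg, fg
  2-simplices (12): acd, acg, ade, aeg, bcd, bce, bdf, beg, bfg, cef, cfg, def

so the chain groups are C_0 ≅ Z^7, C_1 ≅ Z^18, C_2 ≅ Z^12.

∂_1: C_1 → C_0 is given by ∂[p,q] = [q] − [p]. For instance
  ∂ac = c − a.
This gives a 7×18 integer matrix of rank 6; reducing to Smith normal form yields diagonal entries (1,1,1,1,1,1).

∂_2: C_2 → C_1 acts by ∂[p,q,r] = [q,r] − [p,r] + [p,q]. For instance
  ∂aeg = eg − ag + ae,
  ∂bce = ce − be + bc.
This gives a 18×12 integer matrix of rank 12; reducing to Smith normal form yields diagonal entries (1,1,1,1,1,1,1,1,1,1,1,2).

Now H_k = ker ∂_k / im ∂_{k+1}, so:

  H_0: rank C_0 − rank ∂_1 = 7 − 6 = 1, and the invariant factors of ∂_1 are all 1, so H_0 = Z.
  H_1: rank ker ∂_1 − rank ∂_2 = (18 − 6) − 12 = 0, and ∂_2 has invariant factor 2 > 1, so H_1 = Z/2.
  H_2: rank ker ∂_2 − rank ∂_3 = (12 − 12) − 0 = 0, and there is no ∂_3, so H_2 = 0.

H_0 = Z,  H_1 = Z/2,  H_2 = 0.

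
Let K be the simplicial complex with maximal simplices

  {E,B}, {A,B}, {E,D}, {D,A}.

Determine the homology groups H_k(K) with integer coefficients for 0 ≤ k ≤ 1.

H_0 ≅ Z,  H_1 ≅ Z.

Fix the vertex order A < B < D < E and write every simplex with vertices in increasing order. Then dim K = 1 and the simplices of K are:

  0-simplices (4): A, B, D, E
  1-simplices (4): AB, AD, BE, DE

Hence C_0 ≅ Z^4, C_1 ≅ Z^4.

Boundary ∂_1: C_1 → C_0 sends each edge [p,q] (with p < q) to q − p. For instance
  ∂BE = E − B.
The resulting 4×4 matrix has rank 3, and its Smith normal form has invariant factors (1,1,1).

From H_k ≅ ker(∂_k) / im(∂_{k+1}) we obtain:

  H_0: rank C_0 − rank ∂_1 = 4 − 3 = 1, and the invariant factors of ∂_1 are all 1, so H_0 ≅ Z.
  H_1: rank ker ∂_1 − rank ∂_2 = (4 − 3) − 0 = 1, and there is no ∂_2, so H_1 ≅ Z.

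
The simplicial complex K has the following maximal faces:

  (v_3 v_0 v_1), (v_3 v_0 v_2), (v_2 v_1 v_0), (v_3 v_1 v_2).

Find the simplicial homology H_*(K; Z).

H_0 ≅ Z,  H_1 = 0,  H_2 ≅ Z.

K has 4 vertices, 6 edges, 4 triangles.
rank ∂_0 = 0, rank ∂_1 = 3 ⇒ b_0 = 4 − 0 − 3 = 1; all invariant factors of ∂_1 are 1 so no torsion. So H_0 = Z.
rank ∂_1 = 3, rank ∂_2 = 3 ⇒ b_1 = 6 − 3 − 3 = 0; all invariant factors of ∂_2 are 1 so no torsion. So H_1 = 0.
rank ∂_2 = 3, rank ∂_3 = 0 ⇒ b_2 = 4 − 3 − 0 = 1. So H_2 = Z.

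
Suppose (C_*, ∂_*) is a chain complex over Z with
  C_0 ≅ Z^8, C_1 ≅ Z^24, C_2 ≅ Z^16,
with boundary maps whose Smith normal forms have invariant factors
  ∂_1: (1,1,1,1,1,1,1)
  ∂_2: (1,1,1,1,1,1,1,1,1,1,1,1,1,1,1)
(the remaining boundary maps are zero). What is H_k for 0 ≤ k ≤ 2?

H_0: b_0 = 8 − 0 − 7 = 1; torsion from ∂_1 factors > 1: none. So H_0 ≅ Z.
H_1: b_1 = 24 − 7 − 15 = 2; torsion from ∂_2 factors > 1: none. So H_1 ≅ Z^2.
H_2: b_2 = 16 − 15 − 0 = 1; torsion from ∂_3 factors > 1: none. So H_2 ≅ Z.

H_0 ≅ Z,  H_1 ≅ Z^2,  H_2 ≅ Z.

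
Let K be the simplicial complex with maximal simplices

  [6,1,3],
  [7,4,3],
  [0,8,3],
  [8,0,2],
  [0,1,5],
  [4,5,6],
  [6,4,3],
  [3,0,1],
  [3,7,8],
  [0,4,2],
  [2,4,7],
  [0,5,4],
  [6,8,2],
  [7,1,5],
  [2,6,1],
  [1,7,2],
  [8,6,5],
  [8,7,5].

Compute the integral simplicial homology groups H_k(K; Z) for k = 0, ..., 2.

H_0 = Z,  H_1 = Z^2,  H_2 = Z.

Fix the vertex order 0 < 1 < 2 < 3 < 4 < 5 < 6 < 7 < 8 and write every simplex with vertices in increasing order. Then dim K = 2 and the simplices of K are:

  0-simplices (9): [0], [1], [2], [3], [4], [5], [6], [7], [8]
  1-simplices (27): (27 of them)
  2-simplices (18): [0,1,3], [0,1,5], [0,2,4], [0,2,8], [0,3,8], [0,4,5], [1,2,6], [1,2,7], [1,3,6], [1,5,7], [2,4,7], [2,6,8], [3,4,6], [3,4,7], [3,7,8], [4,5,6], [5,6,8], [5,7,8]

Hence C_0 ≅ Z^9, C_1 ≅ Z^27, C_2 ≅ Z^18.

The boundary map ∂_1: C_1 → C_0 maps an edge to its endpoints' difference, ∂[p,q] = q − p.
The 9×27 boundary matrix has rank 8 and Smith normal form diag(1,1,1,1,1,1,1,1).

Boundary ∂_2: C_2 → C_1 maps a triangle to the signed sum of its edges. For instance
  ∂[3,7,8] = [7,8] − [3,8] + [3,7],
  ∂[1,3,6] = [3,6] − [1,6] + [1,3].
This gives a 27×18 integer matrix of rank 17; reducing to Smith normal form yields diagonal entries (1,1,1,1,1,1,1,1,1,1,1,1,1,1,1,1,1).

Now H_k = ker ∂_k / im ∂_{k+1}, so:

  H_0: rank C_0 − rank ∂_1 = 9 − 8 = 1, and the invariant factors of ∂_1 are all 1, so H_0 ≅ Z.
  H_1: rank ker ∂_1 − rank ∂_2 = (27 − 8) − 17 = 2, and the invariant factors of ∂_2 are all 1, so H_1 ≅ Z^2.
  H_2: rank ker ∂_2 − rank ∂_3 = (18 − 17) − 0 = 1, and there is no ∂_3, so H_2 ≅ Z.

As a check, the Euler characteristic is 9 − 27 + 18 = 0, which agrees with 1 − 2 + 1 = 0.
(K is a triangulation of the torus T^2.)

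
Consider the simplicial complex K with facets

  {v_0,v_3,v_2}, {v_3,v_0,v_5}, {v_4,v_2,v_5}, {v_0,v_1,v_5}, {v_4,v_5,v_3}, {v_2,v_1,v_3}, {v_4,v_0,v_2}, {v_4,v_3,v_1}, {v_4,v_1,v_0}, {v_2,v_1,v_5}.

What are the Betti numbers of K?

We work with the vertex ordering v_0 < v_1 < v_2 < v_3 < v_4 < v_5. The simplices of K, each written with vertices in increasing order, are:

  0-simplices (6): [v_0], [v_1], [v_2], [v_3], [v_4], [v_5]
  1-simplices (15): (15 of them)
  2-simplices (10): [v_0,v_1,v_4], [v_0,v_1,v_5], [v_0,v_2,v_3], [v_0,v_2,v_4], [v_0,v_3,v_5], [v_1,v_2,v_3], [v_1,v_2,v_5], [v_1,v_3,v_4], [v_2,v_4,v_5], [v_3,v_4,v_5]

so the chain groups are C_0 ≅ Z^6, C_1 ≅ Z^15, C_2 ≅ Z^10.

Boundary ∂_1: C_1 → C_0 maps an edge to its endpoints' difference, ∂[p,q] = q − p.
As a 6×15 matrix over Z this has rank 5, with invariant factors (1,1,1,1,1).

∂_2: C_2 → C_1 maps a triangle to the signed sum of its edges. For instance
  ∂[v_0,v_3,v_5] = [v_3,v_5] − [v_0,v_5] + [v_0,v_3],
  ∂[v_0,v_1,v_4] = [v_1,v_4] − [v_0,v_4] + [v_0,v_1].
The 15×10 boundary matrix has rank 10 and Smith normal form diag(1,1,1,1,1,1,1,1,1,2).

Now H_k = ker ∂_k / im ∂_{k+1}, so:

  H_0: rank C_0 − rank ∂_1 = 6 − 5 = 1, and the invariant factors of ∂_1 are all 1, so H_0 ≅ Z.
  H_1: rank ker ∂_1 − rank ∂_2 = (15 − 5) − 10 = 0, and ∂_2 has invariant factor 2 > 1, so H_1 ≅ Z_2.
  H_2: rank ker ∂_2 − rank ∂_3 = (10 − 10) − 0 = 0, and there is no ∂_3, so H_2 ≅ 0.

As a check, the Euler characteristic is 6 − 15 + 10 = 1, which agrees with 1 − 0 + 0 = 1.

Hence the Betti numbers are b_0 = 1, b_1 = 0, b_2 = 0.

b_0 = 1, b_1 = 0, b_2 = 0.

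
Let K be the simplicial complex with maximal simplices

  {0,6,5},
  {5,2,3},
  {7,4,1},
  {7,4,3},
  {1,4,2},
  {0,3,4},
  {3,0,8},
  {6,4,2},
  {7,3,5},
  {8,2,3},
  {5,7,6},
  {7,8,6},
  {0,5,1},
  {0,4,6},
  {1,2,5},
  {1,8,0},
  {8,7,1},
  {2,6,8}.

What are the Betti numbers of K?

Take the total order 0 < 1 < 2 < 3 < 4 < 5 < 6 < 7 < 8 on the vertex set. Then K (dimension 2) consists of the simplices:

  0-simplices (9): [0], [1], [2], [3], [4], [5], [6], [7], [8]
  1-simplices (27): (27 of them)
  2-simplices (18): [0,1,5], [0,1,8], [0,3,4], [0,3,8], [0,4,6], [0,5,6], [1,2,4], [1,2,5], [1,4,7], [1,7,8], [2,3,5], [2,3,8], [2,4,6], [2,6,8], [3,4,7], [3,5,7], [5,6,7], [6,7,8]

Hence C_0 ≅ Z^9, C_1 ≅ Z^27, C_2 ≅ Z^18.

∂_1: C_1 → C_0 sends each edge [p,q] (with p < q) to q − p.
The resulting 9×27 matrix has rank 8, and its Smith normal form has invariant factors (1,1,1,1,1,1,1,1).

The boundary map ∂_2: C_2 → C_1 sends each 2-simplex [p,q,r] to [q,r] − [p,r] + [p,q]. For instance
  ∂[6,7,8] = [7,8] − [6,8] + [6,7],
  ∂[2,6,8] = [6,8] − [2,8] + [2,6].
The 27×18 boundary matrix has rank 17 and Smith normal form diag(1,1,1,1,1,1,1,1,1,1,1,1,1,1,1,1,1).

Computing H_k = (kernel of ∂_k) / (image of ∂_{k+1}):

  H_0: rank C_0 − rank ∂_1 = 9 − 8 = 1, and the invariant factors of ∂_1 are all 1, so H_0 ≅ Z.
  H_1: rank ker ∂_1 − rank ∂_2 = (27 − 8) − 17 = 2, and the invariant factors of ∂_2 are all 1, so H_1 ≅ Z^2.
  H_2: rank ker ∂_2 − rank ∂_3 = (18 − 17) − 0 = 1, and there is no ∂_3, so H_2 ≅ Z.

Hence the Betti numbers are b_0 = 1, b_1 = 2, b_2 = 1.

b_0 = 1, b_1 = 2, b_2 = 1.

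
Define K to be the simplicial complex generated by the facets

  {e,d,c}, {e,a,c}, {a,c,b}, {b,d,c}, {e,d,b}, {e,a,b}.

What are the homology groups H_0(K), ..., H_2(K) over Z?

Order the vertices as a < b < c < d < e. Listing each simplex with vertices in this order, K has dimension 2 with simplices:

  0-simplices (5): a, b, c, d, e
  1-simplices (9): ab, ac, ae, bc, bd, be, cd, ce, de
  2-simplices (6): abc, abe, ace, bcd, bde, cde

so the chain groups are C_0 ≅ Z^5, C_1 ≅ Z^9, C_2 ≅ Z^6.

∂_1: C_1 → C_0 sends each edge [p,q] (with p < q) to q − p.
As a 5×9 matrix over Z this has rank 4, with invariant factors (1,1,1,1).

The boundary map ∂_2: C_2 → C_1 maps a triangle to the signed sum of its edges. For instance
  ∂cde = de − ce + cd,
  ∂bcd = cd − bd + bc.
As a 9×6 matrix over Z this has rank 5, with invariant factors (1,1,1,1,1).

Now H_k = ker ∂_k / im ∂_{k+1}, so:

  H_0: rank C_0 − rank ∂_1 = 5 − 4 = 1, and the invariant factors of ∂_1 are all 1, so H_0 = Z.
  H_1: rank ker ∂_1 − rank ∂_2 = (9 − 4) − 5 = 0, and the invariant factors of ∂_2 are all 1, so H_1 = 0.
  H_2: rank ker ∂_2 − rank ∂_3 = (6 − 5) − 0 = 1, and there is no ∂_3, so H_2 = Z.

(K is a triangulation of the 2-sphere S^2.)

H_0 = Z,  H_1 = 0,  H_2 = Z.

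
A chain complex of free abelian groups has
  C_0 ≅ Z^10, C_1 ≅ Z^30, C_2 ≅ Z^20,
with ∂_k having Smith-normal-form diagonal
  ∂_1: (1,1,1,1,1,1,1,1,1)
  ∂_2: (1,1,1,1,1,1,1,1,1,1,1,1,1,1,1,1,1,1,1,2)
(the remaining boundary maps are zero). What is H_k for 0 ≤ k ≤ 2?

H_0 = Z,  H_1 = Z ⊕ Z/2Z,  H_2 = 0.

H_0: b_0 = 10 − 0 − 9 = 1; torsion from ∂_1 factors > 1: none. So H_0 = Z.
H_1: b_1 = 30 − 9 − 20 = 1; torsion from ∂_2 factors > 1: [2]. So H_1 = Z ⊕ Z/2Z.
H_2: b_2 = 20 − 20 − 0 = 0; torsion from ∂_3 factors > 1: none. So H_2 = 0.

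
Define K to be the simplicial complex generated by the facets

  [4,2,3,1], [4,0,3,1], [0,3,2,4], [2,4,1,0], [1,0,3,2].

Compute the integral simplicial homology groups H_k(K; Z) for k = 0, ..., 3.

H_0 = Z,  H_1 = 0,  H_2 = 0,  H_3 = Z.

K has 5 vertices, 10 edges, 10 triangles, 5 3-simplices.
rank ∂_0 = 0, rank ∂_1 = 4 ⇒ b_0 = 5 − 0 − 4 = 1; all invariant factors of ∂_1 are 1 so no torsion. So H_0 = Z.
rank ∂_1 = 4, rank ∂_2 = 6 ⇒ b_1 = 10 − 4 − 6 = 0; all invariant factors of ∂_2 are 1 so no torsion. So H_1 = 0.
rank ∂_2 = 6, rank ∂_3 = 4 ⇒ b_2 = 10 − 6 − 4 = 0; all invariant factors of ∂_3 are 1 so no torsion. So H_2 = 0.
rank ∂_3 = 4, rank ∂_4 = 0 ⇒ b_3 = 5 − 4 − 0 = 1. So H_3 = Z.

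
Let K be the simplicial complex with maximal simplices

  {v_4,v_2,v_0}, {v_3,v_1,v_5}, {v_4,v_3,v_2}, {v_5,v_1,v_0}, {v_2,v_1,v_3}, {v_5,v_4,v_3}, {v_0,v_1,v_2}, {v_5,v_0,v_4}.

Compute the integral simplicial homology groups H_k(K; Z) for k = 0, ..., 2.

K has 6 vertices, 12 edges, 8 triangles.
rank ∂_0 = 0, rank ∂_1 = 5 ⇒ b_0 = 6 − 0 − 5 = 1; all invariant factors of ∂_1 are 1 so no torsion. So H_0 = Z.
rank ∂_1 = 5, rank ∂_2 = 7 ⇒ b_1 = 12 − 5 − 7 = 0; all invariant factors of ∂_2 are 1 so no torsion. So H_1 = 0.
rank ∂_2 = 7, rank ∂_3 = 0 ⇒ b_2 = 8 − 7 − 0 = 1. So H_2 = Z.

H_0 = Z,  H_1 = 0,  H_2 = Z.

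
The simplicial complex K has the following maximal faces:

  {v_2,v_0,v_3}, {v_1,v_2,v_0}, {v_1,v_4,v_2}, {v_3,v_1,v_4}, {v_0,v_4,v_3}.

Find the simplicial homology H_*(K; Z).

H_0 ≅ Z,  H_1 ≅ Z,  H_2 = 0.

Take the total order v_0 < v_1 < v_2 < v_3 < v_4 on the vertex set. Then K (dimension 2) consists of the simplices:

  0-simplices (5): [v_0], [v_1], [v_2], [v_3], [v_4]
  1-simplices (10): [v_0,v_1], [v_0,v_2], [v_0,v_3], [v_0,v_4], [v_1,v_2], [v_1,v_3], [v_1,v_4], [v_2,v_3], [v_2,v_4], [v_3,v_4]
  2-simplices (5): [v_0,v_1,v_2], [v_0,v_2,v_3], [v_0,v_3,v_4], [v_1,v_2,v_4], [v_1,v_3,v_4]

so the chain groups are C_0 ≅ Z^5, C_1 ≅ Z^10, C_2 ≅ Z^5.

The boundary map ∂_1: C_1 → C_0 is given by ∂[p,q] = [q] − [p]. For instance
  ∂[v_3,v_4] = [v_4] − [v_3].
The resulting 5×10 matrix has rank 4, and its Smith normal form has invariant factors (1,1,1,1).

The boundary map ∂_2: C_2 → C_1 maps a triangle to the signed sum of its edges. For instance
  ∂[v_1,v_2,v_4] = [v_2,v_4] − [v_1,v_4] + [v_1,v_2],
  ∂[v_0,v_3,v_4] = [v_3,v_4] − [v_0,v_4] + [v_0,v_3].
This gives a 10×5 integer matrix of rank 5; reducing to Smith normal form yields diagonal entries (1,1,1,1,1).

Now H_k = ker ∂_k / im ∂_{k+1}, so:

  H_0: rank C_0 − rank ∂_1 = 5 − 4 = 1, and the invariant factors of ∂_1 are all 1, so H_0 ≅ Z.
  H_1: rank ker ∂_1 − rank ∂_2 = (10 − 4) − 5 = 1, and the invariant factors of ∂_2 are all 1, so H_1 ≅ Z.
  H_2: rank ker ∂_2 − rank ∂_3 = (5 − 5) − 0 = 0, and there is no ∂_3, so H_2 ≅ 0.

As a check, the Euler characteristic is 5 − 10 + 5 = 0, which agrees with 1 − 1 + 0 = 0.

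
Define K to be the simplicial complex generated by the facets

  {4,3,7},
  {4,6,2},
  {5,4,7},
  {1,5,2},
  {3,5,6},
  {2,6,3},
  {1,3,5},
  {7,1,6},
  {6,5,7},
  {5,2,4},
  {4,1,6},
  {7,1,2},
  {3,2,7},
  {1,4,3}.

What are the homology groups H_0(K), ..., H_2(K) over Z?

H_0 = Z,  H_1 = Z^2,  H_2 = Z.

K has 7 vertices, 21 edges, 14 triangles.
rank ∂_0 = 0, rank ∂_1 = 6 ⇒ b_0 = 7 − 0 − 6 = 1; all invariant factors of ∂_1 are 1 so no torsion. So H_0 ≅ Z.
rank ∂_1 = 6, rank ∂_2 = 13 ⇒ b_1 = 21 − 6 − 13 = 2; all invariant factors of ∂_2 are 1 so no torsion. So H_1 ≅ Z^2.
rank ∂_2 = 13, rank ∂_3 = 0 ⇒ b_2 = 14 − 13 − 0 = 1. So H_2 ≅ Z.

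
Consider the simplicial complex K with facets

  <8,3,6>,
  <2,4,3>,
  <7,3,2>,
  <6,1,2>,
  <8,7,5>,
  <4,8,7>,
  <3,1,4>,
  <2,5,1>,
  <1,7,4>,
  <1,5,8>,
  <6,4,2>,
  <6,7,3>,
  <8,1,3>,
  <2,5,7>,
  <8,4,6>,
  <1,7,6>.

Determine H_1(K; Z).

Take the total order 1 < 2 < 3 < 4 < 5 < 6 < 7 < 8 on the vertex set. Then K (dimension 2) consists of the simplices:

  0-simplices (8): [1], [2], [3], [4], [5], [6], [7], [8]
  1-simplices (24): (24 of them)
  2-simplices (16): [1,2,5], [1,2,6], [1,3,4], [1,3,8], [1,4,7], [1,5,8], [1,6,7], [2,3,4], [2,3,7], [2,4,6], [2,5,7], [3,6,7], [3,6,8], [4,6,8], [4,7,8], [5,7,8]

so the chain groups are C_0 ≅ Z^8, C_1 ≅ Z^24, C_2 ≅ Z^16.

The boundary map ∂_1: C_1 → C_0 is given by ∂[p,q] = [q] − [p]. For instance
  ∂[2,5] = [5] − [2].
The resulting 8×24 matrix has rank 7, and its Smith normal form has invariant factors (1,1,1,1,1,1,1).

The boundary map ∂_2: C_2 → C_1 sends each 2-simplex [p,q,r] to [q,r] − [p,r] + [p,q]. For instance
  ∂[4,7,8] = [7,8] − [4,8] + [4,7],
  ∂[5,7,8] = [7,8] − [5,8] + [5,7].
This gives a 24×16 integer matrix of rank 15; reducing to Smith normal form yields diagonal entries (1,1,1,1,1,1,1,1,1,1,1,1,1,1,1).

From H_k ≅ ker(∂_k) / im(∂_{k+1}) we obtain:

  H_1: rank ker ∂_1 − rank ∂_2 = (24 − 7) − 15 = 2, and the invariant factors of ∂_2 are all 1, so H_1 ≅ Z^2.

H_1 ≅ Z^2.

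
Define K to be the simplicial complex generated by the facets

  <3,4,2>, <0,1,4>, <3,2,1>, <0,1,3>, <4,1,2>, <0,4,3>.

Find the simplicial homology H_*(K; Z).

Take the total order 0 < 1 < 2 < 3 < 4 on the vertex set. Then K (dimension 2) consists of the simplices:

  0-simplices (5): [0], [1], [2], [3], [4]
  1-simplices (9): [0,1], [0,3], [0,4], [1,2], [1,3], [1,4], [2,3], [2,4], [3,4]
  2-simplices (6): [0,1,3], [0,1,4], [0,3,4], [1,2,3], [1,2,4], [2,3,4]

giving chain groups C_0 ≅ Z^5, C_1 ≅ Z^9, C_2 ≅ Z^6.

Boundary ∂_1: C_1 → C_0 is given by ∂[p,q] = [q] − [p]. For instance
  ∂[0,1] = [1] − [0].
This gives a 5×9 integer matrix of rank 4; reducing to Smith normal form yields diagonal entries (1,1,1,1).

The boundary map ∂_2: C_2 → C_1 sends each 2-simplex [p,q,r] to [q,r] − [p,r] + [p,q]. For instance
  ∂[2,3,4] = [3,4] − [2,4] + [2,3],
  ∂[1,2,4] = [2,4] − [1,4] + [1,2].
This gives a 9×6 integer matrix of rank 5; reducing to Smith normal form yields diagonal entries (1,1,1,1,1).

Now H_k = ker ∂_k / im ∂_{k+1}, so:

  H_0: rank C_0 − rank ∂_1 = 5 − 4 = 1, and the invariant factors of ∂_1 are all 1, so H_0 ≅ Z.
  H_1: rank ker ∂_1 − rank ∂_2 = (9 − 4) − 5 = 0, and the invariant factors of ∂_2 are all 1, so H_1 ≅ 0.
  H_2: rank ker ∂_2 − rank ∂_3 = (6 − 5) − 0 = 1, and there is no ∂_3, so H_2 ≅ Z.

(K is a triangulation of the 2-sphere S^2.)

H_0 ≅ Z,  H_1 = 0,  H_2 ≅ Z.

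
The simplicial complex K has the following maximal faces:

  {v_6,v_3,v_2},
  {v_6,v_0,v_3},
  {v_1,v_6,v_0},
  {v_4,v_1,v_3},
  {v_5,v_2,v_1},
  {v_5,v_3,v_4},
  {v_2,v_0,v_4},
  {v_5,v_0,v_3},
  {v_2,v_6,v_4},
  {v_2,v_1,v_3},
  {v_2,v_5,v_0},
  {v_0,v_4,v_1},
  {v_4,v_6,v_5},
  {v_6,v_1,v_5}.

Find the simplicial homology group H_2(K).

Order the vertices as v_0 < v_1 < v_2 < v_3 < v_4 < v_5 < v_6. Listing each simplex with vertices in this order, K has dimension 2 with simplices:

  0-simplices (7): [v_0], [v_1], [v_2], [v_3], [v_4], [v_5], [v_6]
  1-simplices (21): (21 of them)
  2-simplices (14): (14 of them)

giving chain groups C_0 ≅ Z^7, C_1 ≅ Z^21, C_2 ≅ Z^14.

The boundary map ∂_1: C_1 → C_0 sends each edge [p,q] (with p < q) to q − p.
The 7×21 boundary matrix has rank 6 and Smith normal form diag(1,1,1,1,1,1).

Boundary ∂_2: C_2 → C_1 sends each 2-simplex [p,q,r] to [q,r] − [p,r] + [p,q]. For instance
  ∂[v_0,v_3,v_5] = [v_3,v_5] − [v_0,v_5] + [v_0,v_3],
  ∂[v_2,v_3,v_6] = [v_3,v_6] − [v_2,v_6] + [v_2,v_3].
The resulting 21×14 matrix has rank 13, and its Smith normal form has invariant factors (1,1,1,1,1,1,1,1,1,1,1,1,1).

Now H_k = ker ∂_k / im ∂_{k+1}, so:

  H_2: rank ker ∂_2 − rank ∂_3 = (14 − 13) − 0 = 1, and there is no ∂_3, so H_2 ≅ Z.

H_2 = Z.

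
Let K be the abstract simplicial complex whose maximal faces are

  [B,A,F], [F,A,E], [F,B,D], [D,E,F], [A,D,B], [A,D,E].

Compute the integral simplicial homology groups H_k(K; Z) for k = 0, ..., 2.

H_0 ≅ Z,  H_1 = 0,  H_2 ≅ Z.

Take the total order A < B < D < E < F on the vertex set. Then K (dimension 2) consists of the simplices:

  0-simplices (5): A, B, D, E, F
  1-simplices (9): AB, AD, AE, AF, BD, BF, DE, DF, EF
  2-simplices (6): ABD, ABF, ADE, AEF, BDF, DEF

so the chain groups are C_0 ≅ Z^5, C_1 ≅ Z^9, C_2 ≅ Z^6.

The boundary map ∂_1: C_1 → C_0 is given by ∂[p,q] = [q] − [p]. For instance
  ∂BF = F − B.
As a 5×9 matrix over Z this has rank 4, with invariant factors (1,1,1,1).

Boundary ∂_2: C_2 → C_1 sends each 2-simplex [p,q,r] to [q,r] − [p,r] + [p,q]. For instance
  ∂BDF = DF − BF + BD,
  ∂AEF = EF − AF + AE.
This gives a 9×6 integer matrix of rank 5; reducing to Smith normal form yields diagonal entries (1,1,1,1,1).

Computing H_k = (kernel of ∂_k) / (image of ∂_{k+1}):

  H_0: rank C_0 − rank ∂_1 = 5 − 4 = 1, and the invariant factors of ∂_1 are all 1, so H_0 = Z.
  H_1: rank ker ∂_1 − rank ∂_2 = (9 − 4) − 5 = 0, and the invariant factors of ∂_2 are all 1, so H_1 = 0.
  H_2: rank ker ∂_2 − rank ∂_3 = (6 − 5) − 0 = 1, and there is no ∂_3, so H_2 = Z.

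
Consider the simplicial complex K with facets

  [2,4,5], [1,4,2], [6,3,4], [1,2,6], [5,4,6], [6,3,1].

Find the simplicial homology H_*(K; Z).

Fix the vertex order 1 < 2 < 3 < 4 < 5 < 6 and write every simplex with vertices in increasing order. Then dim K = 2 and the simplices of K are:

  0-simplices (6): [1], [2], [3], [4], [5], [6]
  1-simplices (12): [1,2], [1,3], [1,4], [1,6], [2,4], [2,5], [2,6], [3,4], [3,6], [4,5], [4,6], [5,6]
  2-simplices (6): [1,2,4], [1,2,6], [1,3,6], [2,4,5], [3,4,6], [4,5,6]

giving chain groups C_0 ≅ Z^6, C_1 ≅ Z^12, C_2 ≅ Z^6.

∂_1: C_1 → C_0 sends each edge [p,q] (with p < q) to q − p. For instance
  ∂[4,5] = [5] − [4].
The resulting 6×12 matrix has rank 5, and its Smith normal form has invariant factors (1,1,1,1,1).

∂_2: C_2 → C_1 maps a triangle to the signed sum of its edges. For instance
  ∂[4,5,6] = [5,6] − [4,6] + [4,5],
  ∂[1,2,4] = [2,4] − [1,4] + [1,2].
This gives a 12×6 integer matrix of rank 6; reducing to Smith normal form yields diagonal entries (1,1,1,1,1,1).

From H_k ≅ ker(∂_k) / im(∂_{k+1}) we obtain:

  H_0: rank C_0 − rank ∂_1 = 6 − 5 = 1, and the invariant factors of ∂_1 are all 1, so H_0 ≅ Z.
  H_1: rank ker ∂_1 − rank ∂_2 = (12 − 5) − 6 = 1, and the invariant factors of ∂_2 are all 1, so H_1 ≅ Z.
  H_2: rank ker ∂_2 − rank ∂_3 = (6 − 6) − 0 = 0, and there is no ∂_3, so H_2 ≅ 0.

As a check, the Euler characteristic is 6 − 12 + 6 = 0, which agrees with 1 − 1 + 0 = 0.
(K is a triangulation of the cylinder S^1 x I.)

H_0 ≅ Z,  H_1 ≅ Z,  H_2 = 0.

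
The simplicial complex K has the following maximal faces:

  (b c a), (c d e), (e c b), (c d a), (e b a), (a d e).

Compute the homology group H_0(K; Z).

Take the total order a < b < c < d < e on the vertex set. Then K (dimension 2) consists of the simplices:

  0-simplices (5): a, b, c, d, e
  1-simplices (9): ab, ac, ad, ae, bc, be, cd, ce, de
  2-simplices (6): abc, abe, acd, ade, bce, cde

giving chain groups C_0 ≅ Z^5, C_1 ≅ Z^9, C_2 ≅ Z^6.

∂_1: C_1 → C_0 maps an edge to its endpoints' difference, ∂[p,q] = q − p. For instance
  ∂ce = e − c.
The 5×9 boundary matrix has rank 4 and Smith normal form diag(1,1,1,1).

∂_2: C_2 → C_1 sends each 2-simplex [p,q,r] to [q,r] − [p,r] + [p,q]. For instance
  ∂abc = bc − ac + ab,
  ∂cde = de − ce + cd.
The 9×6 boundary matrix has rank 5 and Smith normal form diag(1,1,1,1,1).

Reading off H_k = ker ∂_k / im ∂_{k+1}:

  H_0: rank C_0 − rank ∂_1 = 5 − 4 = 1, and the invariant factors of ∂_1 are all 1, so H_0 = Z.

H_0 = Z.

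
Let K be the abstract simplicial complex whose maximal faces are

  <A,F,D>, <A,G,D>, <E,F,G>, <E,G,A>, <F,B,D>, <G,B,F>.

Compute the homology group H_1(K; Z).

H_1 ≅ Z.

We work with the vertex ordering A < B < D < E < F < G. The simplices of K, each written with vertices in increasing order, are:

  0-simplices (6): A, B, D, E, F, G
  1-simplices (12): AD, AE, AF, AG, BD, BF, BG, DF, DG, EF, EG, FG
  2-simplices (6): ADF, ADG, AEG, BDF, BFG, EFG

giving chain groups C_0 ≅ Z^6, C_1 ≅ Z^12, C_2 ≅ Z^6.

The boundary map ∂_1: C_1 → C_0 maps an edge to its endpoints' difference, ∂[p,q] = q − p.
The 6×12 boundary matrix has rank 5 and Smith normal form diag(1,1,1,1,1).

Boundary ∂_2: C_2 → C_1 acts by ∂[p,q,r] = [q,r] − [p,r] + [p,q]. For instance
  ∂BFG = FG − BG + BF,
  ∂AEG = EG − AG + AE.
The resulting 12×6 matrix has rank 6, and its Smith normal form has invariant factors (1,1,1,1,1,1).

Computing H_k = (kernel of ∂_k) / (image of ∂_{k+1}):

  H_1: rank ker ∂_1 − rank ∂_2 = (12 − 5) − 6 = 1, and the invariant factors of ∂_2 are all 1, so H_1 ≅ Z.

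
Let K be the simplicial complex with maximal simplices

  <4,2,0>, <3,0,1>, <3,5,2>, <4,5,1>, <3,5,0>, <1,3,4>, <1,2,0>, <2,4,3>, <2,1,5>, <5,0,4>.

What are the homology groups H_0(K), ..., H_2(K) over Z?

H_0 ≅ Z,  H_1 ≅ Z/2Z,  H_2 = 0.

K has 6 vertices, 15 edges, 10 triangles.
rank ∂_0 = 0, rank ∂_1 = 5 ⇒ b_0 = 6 − 0 − 5 = 1; all invariant factors of ∂_1 are 1 so no torsion. So H_0 ≅ Z.
rank ∂_1 = 5, rank ∂_2 = 10 ⇒ b_1 = 15 − 5 − 10 = 0; ∂_2 has invariant factor(s) [2] giving torsion. So H_1 ≅ Z/2Z.
rank ∂_2 = 10, rank ∂_3 = 0 ⇒ b_2 = 10 − 10 − 0 = 0. So H_2 ≅ 0.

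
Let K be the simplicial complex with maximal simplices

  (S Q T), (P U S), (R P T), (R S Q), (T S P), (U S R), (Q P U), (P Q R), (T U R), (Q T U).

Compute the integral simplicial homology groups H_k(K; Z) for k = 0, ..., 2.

H_0 ≅ Z,  H_1 ≅ Z_2,  H_2 = 0.

We work with the vertex ordering P < Q < R < S < T < U. The simplices of K, each written with vertices in increasing order, are:

  0-simplices (6): P, Q, R, S, T, U
  1-simplices (15): PQ, PR, PS, PT, PU, QR, QS, QT, QU, RS, RT, RU, ST, SU, TU
  2-simplices (10): PQR, PQU, PRT, PST, PSU, QRS, QST, QTU, RSU, RTU

so the chain groups are C_0 ≅ Z^6, C_1 ≅ Z^15, C_2 ≅ Z^10.

The boundary map ∂_1: C_1 → C_0 is given by ∂[p,q] = [q] − [p]. For instance
  ∂QU = U − Q.
As a 6×15 matrix over Z this has rank 5, with invariant factors (1,1,1,1,1).

Boundary ∂_2: C_2 → C_1 acts by ∂[p,q,r] = [q,r] − [p,r] + [p,q]. For instance
  ∂PQR = QR − PR + PQ,
  ∂PRT = RT − PT + PR.
The 15×10 boundary matrix has rank 10 and Smith normal form diag(1,1,1,1,1,1,1,1,1,2).

Computing H_k = (kernel of ∂_k) / (image of ∂_{k+1}):

  H_0: rank C_0 − rank ∂_1 = 6 − 5 = 1, and the invariant factors of ∂_1 are all 1, so H_0 = Z.
  H_1: rank ker ∂_1 − rank ∂_2 = (15 − 5) − 10 = 0, and ∂_2 has invariant factor 2 > 1, so H_1 = Z_2.
  H_2: rank ker ∂_2 − rank ∂_3 = (10 − 10) − 0 = 0, and there is no ∂_3, so H_2 = 0.

As a check, the Euler characteristic is 6 − 15 + 10 = 1, which agrees with 1 − 0 + 0 = 1.
(K is a triangulation of the real projective plane RP^2.)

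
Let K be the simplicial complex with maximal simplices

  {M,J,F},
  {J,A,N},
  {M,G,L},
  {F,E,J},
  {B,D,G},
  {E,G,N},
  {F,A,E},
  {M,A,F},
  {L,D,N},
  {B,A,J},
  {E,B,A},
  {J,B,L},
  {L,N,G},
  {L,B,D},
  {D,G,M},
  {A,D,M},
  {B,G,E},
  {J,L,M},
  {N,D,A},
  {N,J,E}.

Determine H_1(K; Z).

H_1 = Z ⊕ Z/2Z.

We work with the vertex ordering A < B < D < E < F < G < J < L < M < N. The simplices of K, each written with vertices in increasing order, are:

  0-simplices (10): A, B, D, E, F, G, J, L, M, N
  1-simplices (30): AB, AD, AE, AF, AJ, AM, AN, BD, BE, BG, BJ, BL, DG, DL, DM, DN, EF, EG, EJ, EN, FJ, FM, GL, GM, GN, JL, JM, JN, LM, LN
  2-simplices (20): ABE, ABJ, ADM, ADN, AEF, AFM, AJN, BDG, BDL, BEG, BJL, DGM, DLN, EFJ, EGN, EJN, FJM, GLM, GLN, JLM

Hence C_0 ≅ Z^10, C_1 ≅ Z^30, C_2 ≅ Z^20.

∂_1: C_1 → C_0 is given by ∂[p,q] = [q] − [p]. For instance
  ∂AB = B − A.
The resulting 10×30 matrix has rank 9, and its Smith normal form has invariant factors (1,1,1,1,1,1,1,1,1).

Boundary ∂_2: C_2 → C_1 maps a triangle to the signed sum of its edges. For instance
  ∂GLN = LN − GN + GL,
  ∂BDG = DG − BG + BD.
The resulting 30×20 matrix has rank 20, and its Smith normal form has invariant factors (1,1,1,1,1,1,1,1,1,1,1,1,1,1,1,1,1,1,1,2).

From H_k ≅ ker(∂_k) / im(∂_{k+1}) we obtain:

  H_1: rank ker ∂_1 − rank ∂_2 = (30 − 9) − 20 = 1, and ∂_2 has invariant factor 2 > 1, so H_1 = Z ⊕ Z/2Z.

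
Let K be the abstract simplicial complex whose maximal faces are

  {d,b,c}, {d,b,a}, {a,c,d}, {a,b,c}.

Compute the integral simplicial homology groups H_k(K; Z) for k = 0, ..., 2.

H_0 = Z,  H_1 = 0,  H_2 = Z.

Order the vertices as a < b < c < d. Listing each simplex with vertices in this order, K has dimension 2 with simplices:

  0-simplices (4): a, b, c, d
  1-simplices (6): ab, ac, ad, bc, bd, cd
  2-simplices (4): abc, abd, acd, bcd

Hence C_0 ≅ Z^4, C_1 ≅ Z^6, C_2 ≅ Z^4.

Boundary ∂_1: C_1 → C_0 is given by ∂[p,q] = [q] − [p]. For instance
  ∂ad = d − a.
As a 4×6 matrix over Z this has rank 3, with invariant factors (1,1,1).

The boundary map ∂_2: C_2 → C_1 acts by ∂[p,q,r] = [q,r] − [p,r] + [p,q]. For instance
  ∂abd = bd − ad + ab,
  ∂acd = cd − ad + ac.
The 6×4 boundary matrix has rank 3 and Smith normal form diag(1,1,1).

Computing H_k = (kernel of ∂_k) / (image of ∂_{k+1}):

  H_0: rank C_0 − rank ∂_1 = 4 − 3 = 1, and the invariant factors of ∂_1 are all 1, so H_0 = Z.
  H_1: rank ker ∂_1 − rank ∂_2 = (6 − 3) − 3 = 0, and the invariant factors of ∂_2 are all 1, so H_1 = 0.
  H_2: rank ker ∂_2 − rank ∂_3 = (4 − 3) − 0 = 1, and there is no ∂_3, so H_2 = Z.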